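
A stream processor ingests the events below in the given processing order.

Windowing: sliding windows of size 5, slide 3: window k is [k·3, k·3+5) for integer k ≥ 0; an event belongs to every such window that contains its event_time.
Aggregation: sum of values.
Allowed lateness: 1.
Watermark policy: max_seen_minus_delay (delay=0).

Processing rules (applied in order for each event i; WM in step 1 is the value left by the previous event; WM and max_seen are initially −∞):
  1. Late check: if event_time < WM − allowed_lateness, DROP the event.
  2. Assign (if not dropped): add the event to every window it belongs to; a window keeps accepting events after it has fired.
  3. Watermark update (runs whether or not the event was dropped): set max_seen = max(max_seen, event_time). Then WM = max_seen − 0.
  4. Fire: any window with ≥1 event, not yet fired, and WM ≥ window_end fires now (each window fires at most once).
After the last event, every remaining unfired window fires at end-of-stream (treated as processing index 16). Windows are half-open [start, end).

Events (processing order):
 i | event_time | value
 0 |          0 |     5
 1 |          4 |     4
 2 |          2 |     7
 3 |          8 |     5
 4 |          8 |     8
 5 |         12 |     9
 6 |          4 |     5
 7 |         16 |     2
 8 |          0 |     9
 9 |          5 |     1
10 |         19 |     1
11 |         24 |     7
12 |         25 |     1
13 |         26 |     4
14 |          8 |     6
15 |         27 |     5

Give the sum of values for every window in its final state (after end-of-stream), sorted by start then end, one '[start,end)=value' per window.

i=0 t=0 v=5: → [0,5); WM=0
i=1 t=4 v=4: → [3,8),[0,5); WM=4
i=2 t=2 v=7: DROP (t<4-1); WM=4
i=3 t=8 v=5: → [6,11); WM=8; [0,5) fires=9 [3,8) fires=4
i=4 t=8 v=8: → [6,11); WM=8
i=5 t=12 v=9: → [12,17),[9,14); WM=12; [6,11) fires=13
i=6 t=4 v=5: DROP (t<12-1); WM=12
i=7 t=16 v=2: → [15,20),[12,17); WM=16; [9,14) fires=9
i=8 t=0 v=9: DROP (t<16-1); WM=16
i=9 t=5 v=1: DROP (t<16-1); WM=16
i=10 t=19 v=1: → [18,23),[15,20); WM=19; [12,17) fires=11
i=11 t=24 v=7: → [24,29),[21,26); WM=24; [15,20) fires=3 [18,23) fires=1
i=12 t=25 v=1: → [24,29),[21,26); WM=25
i=13 t=26 v=4: → [24,29); WM=26; [21,26) fires=8
i=14 t=8 v=6: DROP (t<26-1); WM=26
i=15 t=27 v=5: → [27,32),[24,29); WM=27

[0,5)=9 [3,8)=4 [6,11)=13 [9,14)=9 [12,17)=11 [15,20)=3 [18,23)=1 [21,26)=8 [24,29)=17 [27,32)=5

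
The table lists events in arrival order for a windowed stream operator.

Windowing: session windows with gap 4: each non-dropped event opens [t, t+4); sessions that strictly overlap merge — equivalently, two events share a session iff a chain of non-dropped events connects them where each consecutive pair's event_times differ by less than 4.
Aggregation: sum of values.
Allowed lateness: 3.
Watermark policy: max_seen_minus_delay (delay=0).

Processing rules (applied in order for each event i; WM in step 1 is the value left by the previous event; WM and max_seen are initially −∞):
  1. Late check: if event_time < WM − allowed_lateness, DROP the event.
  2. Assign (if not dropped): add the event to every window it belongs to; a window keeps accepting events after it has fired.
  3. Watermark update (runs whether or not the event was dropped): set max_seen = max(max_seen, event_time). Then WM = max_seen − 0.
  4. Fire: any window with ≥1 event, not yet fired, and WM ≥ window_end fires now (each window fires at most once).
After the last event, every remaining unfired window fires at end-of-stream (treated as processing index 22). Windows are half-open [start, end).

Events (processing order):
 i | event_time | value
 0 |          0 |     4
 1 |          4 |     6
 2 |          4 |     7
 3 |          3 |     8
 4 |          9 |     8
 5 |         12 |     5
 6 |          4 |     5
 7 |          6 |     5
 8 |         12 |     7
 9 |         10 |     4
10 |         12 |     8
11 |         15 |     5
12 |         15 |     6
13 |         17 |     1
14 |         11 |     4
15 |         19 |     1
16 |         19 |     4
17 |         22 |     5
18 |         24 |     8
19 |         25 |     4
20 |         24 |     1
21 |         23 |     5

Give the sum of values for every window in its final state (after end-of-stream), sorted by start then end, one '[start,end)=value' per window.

[0,8)=25 [9,29)=72

i=0 t=0 v=4: → [0,4); WM=0
i=1 t=4 v=6: → [4,8); WM=4
i=2 t=4 v=7: → [4,8); WM=4
i=3 t=3 v=8: → [0,8); WM=4
i=4 t=9 v=8: → [9,13); WM=9
i=5 t=12 v=5: → [9,16); WM=12
i=6 t=4 v=5: DROP (t<12-3); WM=12
i=7 t=6 v=5: DROP (t<12-3); WM=12
i=8 t=12 v=7: → [9,16); WM=12
i=9 t=10 v=4: → [9,16); WM=12
i=10 t=12 v=8: → [9,16); WM=12
i=11 t=15 v=5: → [9,19); WM=15
i=12 t=15 v=6: → [9,19); WM=15
i=13 t=17 v=1: → [9,21); WM=17
i=14 t=11 v=4: DROP (t<17-3); WM=17
i=15 t=19 v=1: → [9,23); WM=19
i=16 t=19 v=4: → [9,23); WM=19
i=17 t=22 v=5: → [9,26); WM=22
i=18 t=24 v=8: → [9,28); WM=24
i=19 t=25 v=4: → [9,29); WM=25
i=20 t=24 v=1: → [9,29); WM=25
i=21 t=23 v=5: → [9,29); WM=25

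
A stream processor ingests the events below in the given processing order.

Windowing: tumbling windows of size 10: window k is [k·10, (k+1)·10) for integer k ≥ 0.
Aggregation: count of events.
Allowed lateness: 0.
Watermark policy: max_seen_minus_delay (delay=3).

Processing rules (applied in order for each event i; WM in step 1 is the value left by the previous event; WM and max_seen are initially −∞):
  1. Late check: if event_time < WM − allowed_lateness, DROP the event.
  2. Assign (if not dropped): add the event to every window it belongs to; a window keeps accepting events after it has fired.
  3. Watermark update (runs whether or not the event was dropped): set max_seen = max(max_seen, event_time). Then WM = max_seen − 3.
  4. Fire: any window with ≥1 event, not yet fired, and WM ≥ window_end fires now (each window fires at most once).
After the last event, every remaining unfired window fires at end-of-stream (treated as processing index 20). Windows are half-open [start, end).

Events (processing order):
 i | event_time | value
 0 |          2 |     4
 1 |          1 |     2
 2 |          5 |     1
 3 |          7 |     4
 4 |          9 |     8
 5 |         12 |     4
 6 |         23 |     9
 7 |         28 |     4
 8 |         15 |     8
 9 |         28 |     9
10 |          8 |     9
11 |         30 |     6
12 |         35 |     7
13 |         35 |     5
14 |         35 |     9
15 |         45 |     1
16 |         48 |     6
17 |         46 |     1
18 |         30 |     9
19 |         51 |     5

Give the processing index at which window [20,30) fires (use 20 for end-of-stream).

12

i=0 t=2 v=4: → [0,10); WM=-1
i=1 t=1 v=2: → [0,10); WM=-1
i=2 t=5 v=1: → [0,10); WM=2
i=3 t=7 v=4: → [0,10); WM=4
i=4 t=9 v=8: → [0,10); WM=6
i=5 t=12 v=4: → [10,20); WM=9
i=6 t=23 v=9: → [20,30); WM=20; [0,10) fires=5 [10,20) fires=1
i=7 t=28 v=4: → [20,30); WM=25
i=8 t=15 v=8: DROP (t<25-0); WM=25
i=9 t=28 v=9: → [20,30); WM=25
i=10 t=8 v=9: DROP (t<25-0); WM=25
i=11 t=30 v=6: → [30,40); WM=27
i=12 t=35 v=7: → [30,40); WM=32; [20,30) fires=3
i=13 t=35 v=5: → [30,40); WM=32
i=14 t=35 v=9: → [30,40); WM=32
i=15 t=45 v=1: → [40,50); WM=42; [30,40) fires=4
i=16 t=48 v=6: → [40,50); WM=45
i=17 t=46 v=1: → [40,50); WM=45
i=18 t=30 v=9: DROP (t<45-0); WM=45
i=19 t=51 v=5: → [50,60); WM=48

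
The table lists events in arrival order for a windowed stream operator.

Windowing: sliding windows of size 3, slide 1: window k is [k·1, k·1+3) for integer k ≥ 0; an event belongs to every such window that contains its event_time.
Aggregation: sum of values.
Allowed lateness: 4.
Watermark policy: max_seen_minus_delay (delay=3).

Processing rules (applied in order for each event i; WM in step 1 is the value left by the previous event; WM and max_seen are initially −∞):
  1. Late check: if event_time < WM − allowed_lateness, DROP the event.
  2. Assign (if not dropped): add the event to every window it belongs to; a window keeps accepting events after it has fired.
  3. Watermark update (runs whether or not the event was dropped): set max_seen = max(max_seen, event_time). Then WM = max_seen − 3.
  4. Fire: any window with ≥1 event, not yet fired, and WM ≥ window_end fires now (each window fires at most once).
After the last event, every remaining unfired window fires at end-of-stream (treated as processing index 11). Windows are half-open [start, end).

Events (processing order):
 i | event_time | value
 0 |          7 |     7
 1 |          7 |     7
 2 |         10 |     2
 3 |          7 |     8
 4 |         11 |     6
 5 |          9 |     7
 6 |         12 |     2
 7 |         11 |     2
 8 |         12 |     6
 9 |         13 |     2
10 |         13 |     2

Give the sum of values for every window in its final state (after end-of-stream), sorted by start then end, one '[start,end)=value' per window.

i=0 t=7 v=7: → [7,10),[6,9),[5,8); WM=4
i=1 t=7 v=7: → [7,10),[6,9),[5,8); WM=4
i=2 t=10 v=2: → [10,13),[9,12),[8,11); WM=7
i=3 t=7 v=8: → [7,10),[6,9),[5,8); WM=7
i=4 t=11 v=6: → [11,14),[10,13),[9,12); WM=8; [5,8) fires=22
i=5 t=9 v=7: → [9,12),[8,11),[7,10); WM=8
i=6 t=12 v=2: → [12,15),[11,14),[10,13); WM=9; [6,9) fires=22
i=7 t=11 v=2: → [11,14),[10,13),[9,12); WM=9
i=8 t=12 v=6: → [12,15),[11,14),[10,13); WM=9
i=9 t=13 v=2: → [13,16),[12,15),[11,14); WM=10; [7,10) fires=29
i=10 t=13 v=2: → [13,16),[12,15),[11,14); WM=10

[5,8)=22 [6,9)=22 [7,10)=29 [8,11)=9 [9,12)=17 [10,13)=18 [11,14)=20 [12,15)=12 [13,16)=4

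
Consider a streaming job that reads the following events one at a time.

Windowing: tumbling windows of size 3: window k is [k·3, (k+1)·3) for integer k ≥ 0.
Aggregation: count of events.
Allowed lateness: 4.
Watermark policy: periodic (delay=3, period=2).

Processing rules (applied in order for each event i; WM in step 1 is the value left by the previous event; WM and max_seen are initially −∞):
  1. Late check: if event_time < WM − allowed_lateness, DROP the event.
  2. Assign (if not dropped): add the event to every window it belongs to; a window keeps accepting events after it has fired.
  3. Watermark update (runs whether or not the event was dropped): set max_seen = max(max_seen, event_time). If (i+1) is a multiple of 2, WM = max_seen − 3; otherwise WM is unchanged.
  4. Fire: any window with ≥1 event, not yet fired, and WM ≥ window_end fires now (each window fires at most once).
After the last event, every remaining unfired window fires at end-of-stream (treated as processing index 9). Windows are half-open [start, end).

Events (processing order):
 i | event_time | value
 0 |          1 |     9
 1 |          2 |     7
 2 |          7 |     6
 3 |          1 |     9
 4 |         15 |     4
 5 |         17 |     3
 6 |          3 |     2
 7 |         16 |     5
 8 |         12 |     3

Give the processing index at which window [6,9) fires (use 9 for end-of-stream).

i=0 t=1 v=9: → [0,3); WM=−∞
i=1 t=2 v=7: → [0,3); WM=-1
i=2 t=7 v=6: → [6,9); WM=-1
i=3 t=1 v=9: → [0,3); WM=4; [0,3) fires=3
i=4 t=15 v=4: → [15,18); WM=4
i=5 t=17 v=3: → [15,18); WM=14; [6,9) fires=1
i=6 t=3 v=2: DROP (t<14-4); WM=14
i=7 t=16 v=5: → [15,18); WM=14
i=8 t=12 v=3: → [12,15); WM=14

5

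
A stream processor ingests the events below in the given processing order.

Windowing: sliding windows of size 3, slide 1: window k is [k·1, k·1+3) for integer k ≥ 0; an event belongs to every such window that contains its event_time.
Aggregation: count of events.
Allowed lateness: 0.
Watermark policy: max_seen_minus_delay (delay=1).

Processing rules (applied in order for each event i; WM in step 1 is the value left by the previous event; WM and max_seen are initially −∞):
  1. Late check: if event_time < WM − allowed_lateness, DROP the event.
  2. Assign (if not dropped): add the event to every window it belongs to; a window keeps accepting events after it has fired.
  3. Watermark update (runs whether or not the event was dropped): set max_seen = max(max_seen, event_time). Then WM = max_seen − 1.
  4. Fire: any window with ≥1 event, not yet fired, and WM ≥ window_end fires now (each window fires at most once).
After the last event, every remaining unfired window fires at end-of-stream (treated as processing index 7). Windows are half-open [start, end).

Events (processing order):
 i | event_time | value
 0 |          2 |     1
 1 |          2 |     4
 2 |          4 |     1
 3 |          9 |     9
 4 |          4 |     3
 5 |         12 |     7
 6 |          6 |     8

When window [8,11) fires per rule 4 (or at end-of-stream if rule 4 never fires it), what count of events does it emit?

i=0 t=2 v=1: → [2,5),[1,4),[0,3); WM=1
i=1 t=2 v=4: → [2,5),[1,4),[0,3); WM=1
i=2 t=4 v=1: → [4,7),[3,6),[2,5); WM=3; [0,3) fires=2
i=3 t=9 v=9: → [9,12),[8,11),[7,10); WM=8; [1,4) fires=2 [2,5) fires=3 [3,6) fires=1 [4,7) fires=1
i=4 t=4 v=3: DROP (t<8-0); WM=8
i=5 t=12 v=7: → [12,15),[11,14),[10,13); WM=11; [7,10) fires=1 [8,11) fires=1
i=6 t=6 v=8: DROP (t<11-0); WM=11

1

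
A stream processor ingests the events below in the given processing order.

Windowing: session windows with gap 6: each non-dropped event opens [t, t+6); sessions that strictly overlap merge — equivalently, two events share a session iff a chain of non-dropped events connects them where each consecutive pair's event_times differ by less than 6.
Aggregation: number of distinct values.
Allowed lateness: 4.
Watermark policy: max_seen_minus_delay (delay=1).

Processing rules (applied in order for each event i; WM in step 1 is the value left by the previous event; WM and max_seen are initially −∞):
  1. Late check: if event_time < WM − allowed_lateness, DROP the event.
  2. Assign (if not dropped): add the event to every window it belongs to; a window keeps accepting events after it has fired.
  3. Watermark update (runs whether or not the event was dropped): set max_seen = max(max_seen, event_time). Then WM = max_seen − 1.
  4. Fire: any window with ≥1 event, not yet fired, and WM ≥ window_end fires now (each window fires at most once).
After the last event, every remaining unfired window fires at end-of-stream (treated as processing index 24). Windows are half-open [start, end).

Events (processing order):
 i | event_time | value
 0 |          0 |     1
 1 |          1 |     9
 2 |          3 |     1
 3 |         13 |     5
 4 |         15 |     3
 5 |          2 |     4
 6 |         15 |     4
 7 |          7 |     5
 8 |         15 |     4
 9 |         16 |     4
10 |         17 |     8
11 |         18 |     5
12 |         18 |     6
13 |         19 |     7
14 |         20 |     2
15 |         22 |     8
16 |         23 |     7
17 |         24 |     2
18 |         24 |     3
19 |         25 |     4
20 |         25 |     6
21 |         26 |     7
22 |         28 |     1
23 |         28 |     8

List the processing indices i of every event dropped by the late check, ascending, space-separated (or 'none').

i=0 t=0 v=1: → [0,6); WM=-1
i=1 t=1 v=9: → [0,7); WM=0
i=2 t=3 v=1: → [0,9); WM=2
i=3 t=13 v=5: → [13,19); WM=12
i=4 t=15 v=3: → [13,21); WM=14
i=5 t=2 v=4: DROP (t<14-4); WM=14
i=6 t=15 v=4: → [13,21); WM=14
i=7 t=7 v=5: DROP (t<14-4); WM=14
i=8 t=15 v=4: → [13,21); WM=14
i=9 t=16 v=4: → [13,22); WM=15
i=10 t=17 v=8: → [13,23); WM=16
i=11 t=18 v=5: → [13,24); WM=17
i=12 t=18 v=6: → [13,24); WM=17
i=13 t=19 v=7: → [13,25); WM=18
i=14 t=20 v=2: → [13,26); WM=19
i=15 t=22 v=8: → [13,28); WM=21
i=16 t=23 v=7: → [13,29); WM=22
i=17 t=24 v=2: → [13,30); WM=23
i=18 t=24 v=3: → [13,30); WM=23
i=19 t=25 v=4: → [13,31); WM=24
i=20 t=25 v=6: → [13,31); WM=24
i=21 t=26 v=7: → [13,32); WM=25
i=22 t=28 v=1: → [13,34); WM=27
i=23 t=28 v=8: → [13,34); WM=27

5 7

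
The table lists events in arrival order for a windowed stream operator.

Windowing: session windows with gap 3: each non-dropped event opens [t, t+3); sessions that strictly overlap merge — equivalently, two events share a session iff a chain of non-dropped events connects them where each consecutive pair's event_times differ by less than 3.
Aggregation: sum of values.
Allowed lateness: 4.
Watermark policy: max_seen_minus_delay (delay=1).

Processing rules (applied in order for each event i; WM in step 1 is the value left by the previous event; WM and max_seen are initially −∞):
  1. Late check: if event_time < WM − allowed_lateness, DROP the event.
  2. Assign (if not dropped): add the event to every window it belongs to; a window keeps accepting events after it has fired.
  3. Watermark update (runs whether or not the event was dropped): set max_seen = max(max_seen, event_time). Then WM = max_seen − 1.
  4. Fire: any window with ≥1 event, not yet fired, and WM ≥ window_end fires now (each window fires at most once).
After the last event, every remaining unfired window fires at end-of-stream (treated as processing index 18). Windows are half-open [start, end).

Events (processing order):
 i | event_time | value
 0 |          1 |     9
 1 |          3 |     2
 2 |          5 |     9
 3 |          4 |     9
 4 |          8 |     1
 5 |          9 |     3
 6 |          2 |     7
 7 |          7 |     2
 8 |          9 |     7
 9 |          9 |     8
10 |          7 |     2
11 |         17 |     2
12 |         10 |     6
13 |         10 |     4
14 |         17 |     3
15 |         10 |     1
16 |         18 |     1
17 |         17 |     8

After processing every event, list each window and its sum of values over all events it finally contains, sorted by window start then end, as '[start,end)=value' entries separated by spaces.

i=0 t=1 v=9: → [1,4); WM=0
i=1 t=3 v=2: → [1,6); WM=2
i=2 t=5 v=9: → [1,8); WM=4
i=3 t=4 v=9: → [1,8); WM=4
i=4 t=8 v=1: → [8,11); WM=7
i=5 t=9 v=3: → [8,12); WM=8
i=6 t=2 v=7: DROP (t<8-4); WM=8
i=7 t=7 v=2: → [1,12); WM=8
i=8 t=9 v=7: → [1,12); WM=8
i=9 t=9 v=8: → [1,12); WM=8
i=10 t=7 v=2: → [1,12); WM=8
i=11 t=17 v=2: → [17,20); WM=16
i=12 t=10 v=6: DROP (t<16-4); WM=16
i=13 t=10 v=4: DROP (t<16-4); WM=16
i=14 t=17 v=3: → [17,20); WM=16
i=15 t=10 v=1: DROP (t<16-4); WM=16
i=16 t=18 v=1: → [17,21); WM=17
i=17 t=17 v=8: → [17,21); WM=17

[1,12)=52 [17,21)=14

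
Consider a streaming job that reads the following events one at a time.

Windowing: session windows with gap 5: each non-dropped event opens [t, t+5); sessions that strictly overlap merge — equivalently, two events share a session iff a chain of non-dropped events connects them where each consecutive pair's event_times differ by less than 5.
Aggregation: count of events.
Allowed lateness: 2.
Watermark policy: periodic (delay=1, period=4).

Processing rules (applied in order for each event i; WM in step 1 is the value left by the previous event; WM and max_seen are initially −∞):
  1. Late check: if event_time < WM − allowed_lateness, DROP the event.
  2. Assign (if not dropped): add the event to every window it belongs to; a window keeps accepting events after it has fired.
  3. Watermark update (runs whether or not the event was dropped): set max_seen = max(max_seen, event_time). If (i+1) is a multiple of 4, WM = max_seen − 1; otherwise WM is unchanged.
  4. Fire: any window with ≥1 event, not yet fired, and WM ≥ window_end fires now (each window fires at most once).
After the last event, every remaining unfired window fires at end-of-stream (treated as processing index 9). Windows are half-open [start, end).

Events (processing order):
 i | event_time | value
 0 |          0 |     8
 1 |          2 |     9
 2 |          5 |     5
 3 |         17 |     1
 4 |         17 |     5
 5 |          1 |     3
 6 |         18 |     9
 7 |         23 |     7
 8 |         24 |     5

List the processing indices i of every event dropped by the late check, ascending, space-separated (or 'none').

i=0 t=0 v=8: → [0,5); WM=−∞
i=1 t=2 v=9: → [0,7); WM=−∞
i=2 t=5 v=5: → [0,10); WM=−∞
i=3 t=17 v=1: → [17,22); WM=16
i=4 t=17 v=5: → [17,22); WM=16
i=5 t=1 v=3: DROP (t<16-2); WM=16
i=6 t=18 v=9: → [17,23); WM=16
i=7 t=23 v=7: → [23,28); WM=22
i=8 t=24 v=5: → [23,29); WM=22

5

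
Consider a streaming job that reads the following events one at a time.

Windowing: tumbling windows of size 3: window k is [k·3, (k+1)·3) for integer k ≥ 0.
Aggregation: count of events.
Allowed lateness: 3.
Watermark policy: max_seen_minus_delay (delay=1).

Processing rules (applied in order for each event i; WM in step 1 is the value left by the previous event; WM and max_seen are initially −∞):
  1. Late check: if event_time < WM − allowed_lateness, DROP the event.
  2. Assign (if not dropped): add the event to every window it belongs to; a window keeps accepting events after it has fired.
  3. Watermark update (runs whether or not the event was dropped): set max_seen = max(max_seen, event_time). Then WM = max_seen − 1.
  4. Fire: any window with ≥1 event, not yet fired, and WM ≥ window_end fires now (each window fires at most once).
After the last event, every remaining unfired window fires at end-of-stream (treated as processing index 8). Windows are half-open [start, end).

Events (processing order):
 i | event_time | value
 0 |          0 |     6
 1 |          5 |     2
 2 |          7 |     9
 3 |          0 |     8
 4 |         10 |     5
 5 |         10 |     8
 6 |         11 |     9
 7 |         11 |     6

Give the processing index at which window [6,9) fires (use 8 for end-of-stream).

i=0 t=0 v=6: → [0,3); WM=-1
i=1 t=5 v=2: → [3,6); WM=4; [0,3) fires=1
i=2 t=7 v=9: → [6,9); WM=6; [3,6) fires=1
i=3 t=0 v=8: DROP (t<6-3); WM=6
i=4 t=10 v=5: → [9,12); WM=9; [6,9) fires=1
i=5 t=10 v=8: → [9,12); WM=9
i=6 t=11 v=9: → [9,12); WM=10
i=7 t=11 v=6: → [9,12); WM=10

4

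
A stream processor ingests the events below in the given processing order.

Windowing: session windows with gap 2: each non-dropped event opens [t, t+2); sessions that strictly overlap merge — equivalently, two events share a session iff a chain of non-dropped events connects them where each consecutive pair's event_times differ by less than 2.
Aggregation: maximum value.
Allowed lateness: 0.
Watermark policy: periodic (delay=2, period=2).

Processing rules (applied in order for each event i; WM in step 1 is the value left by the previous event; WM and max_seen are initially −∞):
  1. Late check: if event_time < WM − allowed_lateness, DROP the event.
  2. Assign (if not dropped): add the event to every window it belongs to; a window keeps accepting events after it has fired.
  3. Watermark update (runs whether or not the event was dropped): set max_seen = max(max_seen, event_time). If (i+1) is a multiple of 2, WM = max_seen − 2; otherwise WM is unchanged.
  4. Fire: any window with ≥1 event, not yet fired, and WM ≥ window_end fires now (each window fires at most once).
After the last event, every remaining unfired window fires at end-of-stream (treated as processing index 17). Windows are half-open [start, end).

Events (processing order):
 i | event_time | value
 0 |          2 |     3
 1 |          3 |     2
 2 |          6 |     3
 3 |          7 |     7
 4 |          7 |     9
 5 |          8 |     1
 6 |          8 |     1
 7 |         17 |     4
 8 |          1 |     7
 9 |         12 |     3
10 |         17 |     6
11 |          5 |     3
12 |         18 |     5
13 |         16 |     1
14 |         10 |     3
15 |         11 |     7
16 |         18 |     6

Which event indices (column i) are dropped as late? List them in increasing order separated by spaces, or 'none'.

i=0 t=2 v=3: → [2,4); WM=−∞
i=1 t=3 v=2: → [2,5); WM=1
i=2 t=6 v=3: → [6,8); WM=1
i=3 t=7 v=7: → [6,9); WM=5
i=4 t=7 v=9: → [6,9); WM=5
i=5 t=8 v=1: → [6,10); WM=6
i=6 t=8 v=1: → [6,10); WM=6
i=7 t=17 v=4: → [17,19); WM=15
i=8 t=1 v=7: DROP (t<15-0); WM=15
i=9 t=12 v=3: DROP (t<15-0); WM=15
i=10 t=17 v=6: → [17,19); WM=15
i=11 t=5 v=3: DROP (t<15-0); WM=15
i=12 t=18 v=5: → [17,20); WM=15
i=13 t=16 v=1: → [16,20); WM=16
i=14 t=10 v=3: DROP (t<16-0); WM=16
i=15 t=11 v=7: DROP (t<16-0); WM=16
i=16 t=18 v=6: → [16,20); WM=16

8 9 11 14 15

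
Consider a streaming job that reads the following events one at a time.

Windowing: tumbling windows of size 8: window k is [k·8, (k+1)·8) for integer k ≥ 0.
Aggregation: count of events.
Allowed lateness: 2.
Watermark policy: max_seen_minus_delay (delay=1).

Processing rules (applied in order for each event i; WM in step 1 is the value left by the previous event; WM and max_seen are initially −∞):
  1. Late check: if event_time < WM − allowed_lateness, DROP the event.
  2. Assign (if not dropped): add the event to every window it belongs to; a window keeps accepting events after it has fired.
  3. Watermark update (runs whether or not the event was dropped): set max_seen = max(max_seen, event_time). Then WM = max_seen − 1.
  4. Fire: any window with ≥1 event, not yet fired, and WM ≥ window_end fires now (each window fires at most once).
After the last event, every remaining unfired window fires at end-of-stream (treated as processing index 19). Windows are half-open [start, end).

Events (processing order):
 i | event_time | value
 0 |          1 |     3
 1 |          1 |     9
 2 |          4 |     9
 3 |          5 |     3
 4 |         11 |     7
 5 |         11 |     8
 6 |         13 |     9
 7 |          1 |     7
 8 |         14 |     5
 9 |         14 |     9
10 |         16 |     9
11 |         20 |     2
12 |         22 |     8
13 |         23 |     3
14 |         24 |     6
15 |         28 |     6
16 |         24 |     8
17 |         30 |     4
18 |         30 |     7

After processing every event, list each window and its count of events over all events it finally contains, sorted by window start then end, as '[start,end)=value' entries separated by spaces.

i=0 t=1 v=3: → [0,8); WM=0
i=1 t=1 v=9: → [0,8); WM=0
i=2 t=4 v=9: → [0,8); WM=3
i=3 t=5 v=3: → [0,8); WM=4
i=4 t=11 v=7: → [8,16); WM=10; [0,8) fires=4
i=5 t=11 v=8: → [8,16); WM=10
i=6 t=13 v=9: → [8,16); WM=12
i=7 t=1 v=7: DROP (t<12-2); WM=12
i=8 t=14 v=5: → [8,16); WM=13
i=9 t=14 v=9: → [8,16); WM=13
i=10 t=16 v=9: → [16,24); WM=15
i=11 t=20 v=2: → [16,24); WM=19; [8,16) fires=5
i=12 t=22 v=8: → [16,24); WM=21
i=13 t=23 v=3: → [16,24); WM=22
i=14 t=24 v=6: → [24,32); WM=23
i=15 t=28 v=6: → [24,32); WM=27; [16,24) fires=4
i=16 t=24 v=8: DROP (t<27-2); WM=27
i=17 t=30 v=4: → [24,32); WM=29
i=18 t=30 v=7: → [24,32); WM=29

[0,8)=4 [8,16)=5 [16,24)=4 [24,32)=4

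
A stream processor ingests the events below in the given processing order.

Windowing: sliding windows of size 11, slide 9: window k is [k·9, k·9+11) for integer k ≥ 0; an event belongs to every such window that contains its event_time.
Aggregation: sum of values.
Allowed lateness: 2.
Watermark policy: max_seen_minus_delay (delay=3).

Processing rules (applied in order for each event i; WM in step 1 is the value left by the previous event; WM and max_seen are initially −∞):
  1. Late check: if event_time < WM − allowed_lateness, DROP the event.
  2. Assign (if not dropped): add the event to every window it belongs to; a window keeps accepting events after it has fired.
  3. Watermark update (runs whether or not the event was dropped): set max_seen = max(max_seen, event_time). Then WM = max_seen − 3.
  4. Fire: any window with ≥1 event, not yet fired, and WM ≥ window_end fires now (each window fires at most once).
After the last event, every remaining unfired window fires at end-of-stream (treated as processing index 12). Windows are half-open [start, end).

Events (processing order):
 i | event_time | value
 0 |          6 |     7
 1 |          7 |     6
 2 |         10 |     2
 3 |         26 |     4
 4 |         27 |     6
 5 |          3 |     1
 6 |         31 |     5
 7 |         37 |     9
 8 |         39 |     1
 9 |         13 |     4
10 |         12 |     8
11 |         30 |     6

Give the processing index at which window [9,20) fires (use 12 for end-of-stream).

3

i=0 t=6 v=7: → [0,11); WM=3
i=1 t=7 v=6: → [0,11); WM=4
i=2 t=10 v=2: → [9,20),[0,11); WM=7
i=3 t=26 v=4: → [18,29); WM=23; [0,11) fires=15 [9,20) fires=2
i=4 t=27 v=6: → [27,38),[18,29); WM=24
i=5 t=3 v=1: DROP (t<24-2); WM=24
i=6 t=31 v=5: → [27,38); WM=28
i=7 t=37 v=9: → [36,47),[27,38); WM=34; [18,29) fires=10
i=8 t=39 v=1: → [36,47); WM=36
i=9 t=13 v=4: DROP (t<36-2); WM=36
i=10 t=12 v=8: DROP (t<36-2); WM=36
i=11 t=30 v=6: DROP (t<36-2); WM=36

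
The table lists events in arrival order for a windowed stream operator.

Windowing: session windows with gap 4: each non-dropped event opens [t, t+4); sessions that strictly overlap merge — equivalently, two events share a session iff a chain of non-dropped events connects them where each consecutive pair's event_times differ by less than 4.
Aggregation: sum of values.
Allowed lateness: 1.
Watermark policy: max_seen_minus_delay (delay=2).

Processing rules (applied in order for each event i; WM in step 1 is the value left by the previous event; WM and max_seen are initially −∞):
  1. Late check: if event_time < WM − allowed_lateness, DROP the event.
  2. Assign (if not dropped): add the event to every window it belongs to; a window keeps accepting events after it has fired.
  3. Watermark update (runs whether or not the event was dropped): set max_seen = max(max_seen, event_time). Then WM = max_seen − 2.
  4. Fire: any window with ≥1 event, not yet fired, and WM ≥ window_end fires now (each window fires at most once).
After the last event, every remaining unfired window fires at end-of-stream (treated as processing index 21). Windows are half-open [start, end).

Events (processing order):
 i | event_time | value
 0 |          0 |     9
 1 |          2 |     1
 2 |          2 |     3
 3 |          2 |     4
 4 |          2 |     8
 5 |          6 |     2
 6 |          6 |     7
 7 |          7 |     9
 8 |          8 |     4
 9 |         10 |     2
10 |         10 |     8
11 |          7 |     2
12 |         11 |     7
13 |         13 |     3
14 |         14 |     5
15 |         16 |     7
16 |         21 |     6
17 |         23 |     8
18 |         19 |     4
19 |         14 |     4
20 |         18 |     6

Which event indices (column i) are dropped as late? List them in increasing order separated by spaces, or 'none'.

18 19 20

i=0 t=0 v=9: → [0,4); WM=-2
i=1 t=2 v=1: → [0,6); WM=0
i=2 t=2 v=3: → [0,6); WM=0
i=3 t=2 v=4: → [0,6); WM=0
i=4 t=2 v=8: → [0,6); WM=0
i=5 t=6 v=2: → [6,10); WM=4
i=6 t=6 v=7: → [6,10); WM=4
i=7 t=7 v=9: → [6,11); WM=5
i=8 t=8 v=4: → [6,12); WM=6
i=9 t=10 v=2: → [6,14); WM=8
i=10 t=10 v=8: → [6,14); WM=8
i=11 t=7 v=2: → [6,14); WM=8
i=12 t=11 v=7: → [6,15); WM=9
i=13 t=13 v=3: → [6,17); WM=11
i=14 t=14 v=5: → [6,18); WM=12
i=15 t=16 v=7: → [6,20); WM=14
i=16 t=21 v=6: → [21,25); WM=19
i=17 t=23 v=8: → [21,27); WM=21
i=18 t=19 v=4: DROP (t<21-1); WM=21
i=19 t=14 v=4: DROP (t<21-1); WM=21
i=20 t=18 v=6: DROP (t<21-1); WM=21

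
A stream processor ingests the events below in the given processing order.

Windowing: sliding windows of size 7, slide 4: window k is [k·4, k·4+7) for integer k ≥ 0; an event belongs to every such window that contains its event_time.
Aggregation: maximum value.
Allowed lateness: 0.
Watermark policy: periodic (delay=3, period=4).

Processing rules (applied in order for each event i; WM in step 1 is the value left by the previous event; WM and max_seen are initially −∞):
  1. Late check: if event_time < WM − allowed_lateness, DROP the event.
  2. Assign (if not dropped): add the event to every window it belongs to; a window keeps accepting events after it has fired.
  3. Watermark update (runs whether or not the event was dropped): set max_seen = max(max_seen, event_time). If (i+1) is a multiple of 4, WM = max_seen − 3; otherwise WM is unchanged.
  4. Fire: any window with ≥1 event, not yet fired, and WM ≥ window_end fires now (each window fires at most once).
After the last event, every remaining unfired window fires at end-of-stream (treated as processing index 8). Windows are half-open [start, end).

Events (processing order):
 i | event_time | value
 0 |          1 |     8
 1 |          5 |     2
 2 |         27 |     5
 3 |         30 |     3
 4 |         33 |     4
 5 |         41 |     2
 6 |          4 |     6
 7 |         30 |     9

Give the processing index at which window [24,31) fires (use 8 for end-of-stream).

i=0 t=1 v=8: → [0,7); WM=−∞
i=1 t=5 v=2: → [4,11),[0,7); WM=−∞
i=2 t=27 v=5: → [24,31); WM=−∞
i=3 t=30 v=3: → [28,35),[24,31); WM=27; [0,7) fires=8 [4,11) fires=2
i=4 t=33 v=4: → [32,39),[28,35); WM=27
i=5 t=41 v=2: → [40,47),[36,43); WM=27
i=6 t=4 v=6: DROP (t<27-0); WM=27
i=7 t=30 v=9: → [28,35),[24,31); WM=38; [24,31) fires=9 [28,35) fires=9

7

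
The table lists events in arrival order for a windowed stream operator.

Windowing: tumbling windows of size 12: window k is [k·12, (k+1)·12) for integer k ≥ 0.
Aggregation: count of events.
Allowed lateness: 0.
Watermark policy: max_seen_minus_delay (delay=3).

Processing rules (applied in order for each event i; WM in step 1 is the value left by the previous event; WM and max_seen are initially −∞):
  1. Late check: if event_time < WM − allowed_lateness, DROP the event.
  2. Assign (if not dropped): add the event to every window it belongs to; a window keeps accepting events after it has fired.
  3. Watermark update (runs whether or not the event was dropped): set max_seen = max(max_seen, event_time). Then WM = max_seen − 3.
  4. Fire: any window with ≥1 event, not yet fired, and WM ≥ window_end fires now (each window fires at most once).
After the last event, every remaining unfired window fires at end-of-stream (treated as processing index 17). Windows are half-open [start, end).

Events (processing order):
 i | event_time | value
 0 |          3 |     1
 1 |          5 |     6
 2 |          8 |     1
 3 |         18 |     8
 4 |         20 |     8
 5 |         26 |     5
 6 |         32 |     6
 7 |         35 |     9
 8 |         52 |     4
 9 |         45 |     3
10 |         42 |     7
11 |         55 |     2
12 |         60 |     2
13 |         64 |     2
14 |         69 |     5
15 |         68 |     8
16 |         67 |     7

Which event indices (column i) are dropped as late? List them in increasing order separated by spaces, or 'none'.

9 10

i=0 t=3 v=1: → [0,12); WM=0
i=1 t=5 v=6: → [0,12); WM=2
i=2 t=8 v=1: → [0,12); WM=5
i=3 t=18 v=8: → [12,24); WM=15; [0,12) fires=3
i=4 t=20 v=8: → [12,24); WM=17
i=5 t=26 v=5: → [24,36); WM=23
i=6 t=32 v=6: → [24,36); WM=29; [12,24) fires=2
i=7 t=35 v=9: → [24,36); WM=32
i=8 t=52 v=4: → [48,60); WM=49; [24,36) fires=3
i=9 t=45 v=3: DROP (t<49-0); WM=49
i=10 t=42 v=7: DROP (t<49-0); WM=49
i=11 t=55 v=2: → [48,60); WM=52
i=12 t=60 v=2: → [60,72); WM=57
i=13 t=64 v=2: → [60,72); WM=61; [48,60) fires=2
i=14 t=69 v=5: → [60,72); WM=66
i=15 t=68 v=8: → [60,72); WM=66
i=16 t=67 v=7: → [60,72); WM=66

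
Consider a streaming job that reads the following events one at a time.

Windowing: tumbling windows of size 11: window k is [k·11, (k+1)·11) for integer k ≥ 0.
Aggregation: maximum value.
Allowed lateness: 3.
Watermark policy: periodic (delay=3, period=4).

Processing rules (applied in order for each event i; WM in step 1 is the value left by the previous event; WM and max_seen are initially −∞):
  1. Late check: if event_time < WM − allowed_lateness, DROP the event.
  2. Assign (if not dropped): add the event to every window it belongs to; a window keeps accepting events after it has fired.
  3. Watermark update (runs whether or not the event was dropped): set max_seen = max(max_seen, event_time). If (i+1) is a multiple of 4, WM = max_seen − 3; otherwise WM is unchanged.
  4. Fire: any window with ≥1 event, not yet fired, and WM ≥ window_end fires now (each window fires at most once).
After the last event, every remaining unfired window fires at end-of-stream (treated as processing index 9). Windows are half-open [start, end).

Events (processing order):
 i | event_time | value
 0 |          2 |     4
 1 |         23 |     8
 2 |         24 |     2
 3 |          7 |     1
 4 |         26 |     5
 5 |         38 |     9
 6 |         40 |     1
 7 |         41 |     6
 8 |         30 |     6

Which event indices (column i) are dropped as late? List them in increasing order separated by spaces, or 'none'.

i=0 t=2 v=4: → [0,11); WM=−∞
i=1 t=23 v=8: → [22,33); WM=−∞
i=2 t=24 v=2: → [22,33); WM=−∞
i=3 t=7 v=1: → [0,11); WM=21; [0,11) fires=4
i=4 t=26 v=5: → [22,33); WM=21
i=5 t=38 v=9: → [33,44); WM=21
i=6 t=40 v=1: → [33,44); WM=21
i=7 t=41 v=6: → [33,44); WM=38; [22,33) fires=8
i=8 t=30 v=6: DROP (t<38-3); WM=38

8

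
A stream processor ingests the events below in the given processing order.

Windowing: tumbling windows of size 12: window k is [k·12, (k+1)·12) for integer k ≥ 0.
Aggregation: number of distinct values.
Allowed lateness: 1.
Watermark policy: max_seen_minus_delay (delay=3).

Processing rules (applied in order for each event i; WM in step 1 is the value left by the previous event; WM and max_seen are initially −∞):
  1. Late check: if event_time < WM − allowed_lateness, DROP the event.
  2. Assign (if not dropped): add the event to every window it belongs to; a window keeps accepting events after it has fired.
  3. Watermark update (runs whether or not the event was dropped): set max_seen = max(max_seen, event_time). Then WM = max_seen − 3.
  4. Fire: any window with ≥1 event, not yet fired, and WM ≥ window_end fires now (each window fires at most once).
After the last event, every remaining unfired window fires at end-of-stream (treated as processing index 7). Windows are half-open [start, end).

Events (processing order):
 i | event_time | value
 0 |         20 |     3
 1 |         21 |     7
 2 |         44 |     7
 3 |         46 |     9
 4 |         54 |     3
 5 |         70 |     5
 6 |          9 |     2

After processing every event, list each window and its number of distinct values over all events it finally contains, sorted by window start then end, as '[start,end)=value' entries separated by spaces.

[12,24)=2 [36,48)=2 [48,60)=1 [60,72)=1

i=0 t=20 v=3: → [12,24); WM=17
i=1 t=21 v=7: → [12,24); WM=18
i=2 t=44 v=7: → [36,48); WM=41; [12,24) fires=2
i=3 t=46 v=9: → [36,48); WM=43
i=4 t=54 v=3: → [48,60); WM=51; [36,48) fires=2
i=5 t=70 v=5: → [60,72); WM=67; [48,60) fires=1
i=6 t=9 v=2: DROP (t<67-1); WM=67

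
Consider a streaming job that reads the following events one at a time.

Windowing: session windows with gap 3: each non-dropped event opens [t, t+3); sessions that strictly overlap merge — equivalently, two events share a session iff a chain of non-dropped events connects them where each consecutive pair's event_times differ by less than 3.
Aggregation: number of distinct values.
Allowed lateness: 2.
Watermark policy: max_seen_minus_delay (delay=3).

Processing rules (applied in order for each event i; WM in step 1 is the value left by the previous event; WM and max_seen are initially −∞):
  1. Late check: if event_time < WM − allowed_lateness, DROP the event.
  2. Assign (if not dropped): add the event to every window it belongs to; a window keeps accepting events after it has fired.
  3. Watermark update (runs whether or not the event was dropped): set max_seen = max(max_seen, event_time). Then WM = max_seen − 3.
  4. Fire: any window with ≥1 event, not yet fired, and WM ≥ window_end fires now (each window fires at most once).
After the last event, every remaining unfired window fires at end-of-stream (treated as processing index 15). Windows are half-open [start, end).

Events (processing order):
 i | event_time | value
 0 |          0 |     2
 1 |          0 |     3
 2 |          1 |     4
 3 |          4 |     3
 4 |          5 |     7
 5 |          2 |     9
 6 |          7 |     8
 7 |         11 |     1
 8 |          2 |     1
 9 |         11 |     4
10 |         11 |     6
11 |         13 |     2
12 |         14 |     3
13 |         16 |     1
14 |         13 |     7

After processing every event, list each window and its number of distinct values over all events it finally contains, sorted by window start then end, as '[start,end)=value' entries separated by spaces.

[0,10)=6 [11,19)=6

i=0 t=0 v=2: → [0,3); WM=-3
i=1 t=0 v=3: → [0,3); WM=-3
i=2 t=1 v=4: → [0,4); WM=-2
i=3 t=4 v=3: → [4,7); WM=1
i=4 t=5 v=7: → [4,8); WM=2
i=5 t=2 v=9: → [0,8); WM=2
i=6 t=7 v=8: → [0,10); WM=4
i=7 t=11 v=1: → [11,14); WM=8
i=8 t=2 v=1: DROP (t<8-2); WM=8
i=9 t=11 v=4: → [11,14); WM=8
i=10 t=11 v=6: → [11,14); WM=8
i=11 t=13 v=2: → [11,16); WM=10
i=12 t=14 v=3: → [11,17); WM=11
i=13 t=16 v=1: → [11,19); WM=13
i=14 t=13 v=7: → [11,19); WM=13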